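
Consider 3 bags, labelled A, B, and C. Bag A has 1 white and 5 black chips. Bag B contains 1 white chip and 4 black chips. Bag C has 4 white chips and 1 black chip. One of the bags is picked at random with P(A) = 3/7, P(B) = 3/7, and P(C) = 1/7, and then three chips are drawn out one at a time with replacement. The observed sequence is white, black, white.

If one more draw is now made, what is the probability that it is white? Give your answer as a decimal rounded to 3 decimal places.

0.454

Compute the likelihood of the observed sequence for each case: P(data | bag A) = (1/6)(5/6)(1/6) = 0.023148; P(data | bag B) = (1/5)(4/5)(1/5) = 0.032; P(data | bag C) = (4/5)(1/5)(4/5) = 0.128.
The prior-weighted likelihoods are 3/7 · 0.023148 = 0.0099206, 3/7 · 0.032 = 0.013714, 1/7 · 0.128 = 0.018286; summing to 0.041921.
The posterior is then P(bag A | data) = 0.23665, P(bag B | data) = 0.32715, P(bag C | data) = 0.4362.
The predictive probability is P(white next | data) = (1/6)(0.23665) + (1/5)(0.32715) + (4/5)(0.4362) = 0.45383.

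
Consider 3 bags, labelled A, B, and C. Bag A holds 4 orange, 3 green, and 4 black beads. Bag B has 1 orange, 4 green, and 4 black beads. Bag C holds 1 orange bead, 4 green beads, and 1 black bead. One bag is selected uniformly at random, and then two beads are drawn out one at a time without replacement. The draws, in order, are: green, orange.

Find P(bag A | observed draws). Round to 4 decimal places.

The likelihood of the observed sequence under each hypothesis: P(data | bag A) = (3/11)(4/10) = 6/55; P(data | bag B) = (4/9)(1/8) = 1/18; P(data | bag C) = (4/6)(1/5) = 2/15.
Weighting by the prior gives 1/3 · 6/55 = 2/55, 1/3 · 1/18 = 1/54, 1/3 · 2/15 = 2/45; these sum to 59/594.
Hence P(bag A | data) = (2/55) / (59/594) = 108/295.

0.3661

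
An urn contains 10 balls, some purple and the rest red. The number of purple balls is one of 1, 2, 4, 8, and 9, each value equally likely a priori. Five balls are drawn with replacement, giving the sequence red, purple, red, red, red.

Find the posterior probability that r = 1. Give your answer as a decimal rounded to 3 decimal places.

0.327

The likelihood of the observed sequence under each hypothesis: P(data | r = 1) = (9/10)(1/10)(9/10)(9/10)(9/10) = 0.06561; P(data | r = 2) = (8/10)(2/10)(8/10)(8/10)(8/10) = 0.08192; P(data | r = 4) = (6/10)(4/10)(6/10)(6/10)(6/10) = 0.05184; P(data | r = 8) = (2/10)(8/10)(2/10)(2/10)(2/10) = 0.00128; P(data | r = 9) = (1/10)(9/10)(1/10)(1/10)(1/10) = 9e-05.
Weighting by the prior gives 1/5 · 0.06561 = 0.013122, 1/5 · 0.08192 = 0.016384, 1/5 · 0.05184 = 0.010368, 1/5 · 0.00128 = 0.000256, 1/5 · 9e-05 = 1.8e-05; summing to 0.040148.
So P(r = 1 | data) = (0.013122) / (0.040148) = 0.32684.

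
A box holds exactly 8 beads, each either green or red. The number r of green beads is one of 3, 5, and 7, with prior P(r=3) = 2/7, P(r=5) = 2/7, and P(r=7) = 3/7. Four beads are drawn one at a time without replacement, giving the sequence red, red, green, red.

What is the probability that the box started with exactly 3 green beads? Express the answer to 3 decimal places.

0.857

Under each hypothesis, the probability of the observed sequence is: P(data | r = 3) = (5/8)(4/7)(3/6)(3/5) = 3/28; P(data | r = 5) = (3/8)(2/7)(5/6)(1/5) = 1/56; P(data | r = 7) = (1/8)(0/7) = 0.
The prior-weighted likelihoods are 2/7 · 3/28 = 3/98, 2/7 · 1/56 = 1/196, 3/7 · 0 = 0; summing to 1/28.
Hence P(r = 3 | data) = (3/98) / (1/28) = 6/7.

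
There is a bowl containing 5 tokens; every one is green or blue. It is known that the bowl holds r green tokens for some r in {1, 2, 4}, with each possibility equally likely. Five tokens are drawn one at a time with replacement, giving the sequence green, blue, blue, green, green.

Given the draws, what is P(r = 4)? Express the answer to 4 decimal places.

0.4211

Under each hypothesis, the probability of the observed sequence is: P(data | r = 1) = (1/5)(4/5)(4/5)(1/5)(1/5) = 0.00512; P(data | r = 2) = (2/5)(3/5)(3/5)(2/5)(2/5) = 0.02304; P(data | r = 4) = (4/5)(1/5)(1/5)(4/5)(4/5) = 0.02048.
Weighting by the prior gives 1/3 · 0.00512 = 0.0017067, 1/3 · 0.02304 = 0.00768, 1/3 · 0.02048 = 0.0068267; these sum to 0.016213.
By Bayes' rule, P(r = 4 | data) = (0.0068267) / (0.016213) = 0.42105.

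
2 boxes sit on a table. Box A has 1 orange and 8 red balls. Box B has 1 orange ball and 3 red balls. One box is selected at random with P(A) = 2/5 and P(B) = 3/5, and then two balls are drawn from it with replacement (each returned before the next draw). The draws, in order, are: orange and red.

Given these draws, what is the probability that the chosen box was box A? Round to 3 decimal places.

Under each hypothesis, the probability of the observed sequence is: P(data | box A) = (1/9)(8/9) = 0.098765; P(data | box B) = (1/4)(3/4) = 0.1875.
Weighting by the prior gives 2/5 · 0.098765 = 0.039506, 3/5 · 0.1875 = 0.1125; these sum to 0.15201.
By Bayes' rule, P(box A | data) = (0.039506) / (0.15201) = 0.2599.

0.260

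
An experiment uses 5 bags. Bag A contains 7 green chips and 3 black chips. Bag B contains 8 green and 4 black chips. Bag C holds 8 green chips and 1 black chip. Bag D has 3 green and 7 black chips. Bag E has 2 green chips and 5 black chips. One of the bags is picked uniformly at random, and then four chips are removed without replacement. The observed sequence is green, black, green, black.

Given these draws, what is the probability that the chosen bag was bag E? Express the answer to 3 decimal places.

0.233

Under each hypothesis, the probability of the observed sequence is: P(data | bag A) = (7/10)(3/9)(6/8)(2/7) = 0.05; P(data | bag B) = (8/12)(4/11)(7/10)(3/9) = 0.056566; P(data | bag C) = (8/9)(1/8)(7/7)(0/6) = 0; P(data | bag D) = (3/10)(7/9)(2/8)(6/7) = 0.05; P(data | bag E) = (2/7)(5/6)(1/5)(4/4) = 0.047619.
Multiplying each by its prior: 1/5 · 0.05 = 0.01, 1/5 · 0.056566 = 0.011313, 1/5 · 0 = 0, 1/5 · 0.05 = 0.01, 1/5 · 0.047619 = 0.0095238; with total 0.040837.
Hence P(bag E | data) = (0.0095238) / (0.040837) = 0.23322.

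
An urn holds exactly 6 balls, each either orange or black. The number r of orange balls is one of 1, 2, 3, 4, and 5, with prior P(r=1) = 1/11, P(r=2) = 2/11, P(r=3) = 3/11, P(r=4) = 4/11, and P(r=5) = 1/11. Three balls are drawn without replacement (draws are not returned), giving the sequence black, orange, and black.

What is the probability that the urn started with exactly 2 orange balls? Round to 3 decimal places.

For each hypothesis, P(data | H) works out to: P(data | r = 1) = (5/6)(1/5)(4/4) = 1/6; P(data | r = 2) = (4/6)(2/5)(3/4) = 1/5; P(data | r = 3) = (3/6)(3/5)(2/4) = 3/20; P(data | r = 4) = (2/6)(4/5)(1/4) = 1/15; P(data | r = 5) = (1/6)(5/5)(0/4) = 0.
Multiplying each by its prior: 1/11 · 1/6 = 1/66, 2/11 · 1/5 = 2/55, 3/11 · 3/20 = 9/220, 4/11 · 1/15 = 4/165, 1/11 · 0 = 0; summing to 7/60.
So P(r = 2 | data) = (2/55) / (7/60) = 24/77.

0.312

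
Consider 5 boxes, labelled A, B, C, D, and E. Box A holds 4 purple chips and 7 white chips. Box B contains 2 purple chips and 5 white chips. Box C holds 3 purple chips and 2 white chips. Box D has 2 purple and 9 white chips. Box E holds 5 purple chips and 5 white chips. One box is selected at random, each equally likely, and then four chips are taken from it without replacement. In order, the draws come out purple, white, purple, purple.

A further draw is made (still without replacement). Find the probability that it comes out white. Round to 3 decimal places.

0.873

Under each hypothesis, the probability of the observed sequence is: P(data | box A) = (4/11)(7/10)(3/9)(2/8) = 0.021212; P(data | box B) = (2/7)(5/6)(1/5)(0/4) = 0; P(data | box C) = (3/5)(2/4)(2/3)(1/2) = 0.1; P(data | box D) = (2/11)(9/10)(1/9)(0/8) = 0; P(data | box E) = (5/10)(5/9)(4/8)(3/7) = 0.059524.
Weighting by the prior gives 1/5 · 0.021212 = 0.0042424, 1/5 · 0 = 0, 1/5 · 0.1 = 0.02, 1/5 · 0 = 0, 1/5 · 0.059524 = 0.011905; summing to 0.036147.
Normalising, the posterior is P(box A | data) = 0.11737, P(box B | data) = 0, P(box C | data) = 0.55329, P(box D | data) = 0, P(box E | data) = 0.32934.
The predictive probability is P(white next | data) = (6/7)(0.11737) + (1)(0.55329) + (2/3)(0.32934) = 0.87345.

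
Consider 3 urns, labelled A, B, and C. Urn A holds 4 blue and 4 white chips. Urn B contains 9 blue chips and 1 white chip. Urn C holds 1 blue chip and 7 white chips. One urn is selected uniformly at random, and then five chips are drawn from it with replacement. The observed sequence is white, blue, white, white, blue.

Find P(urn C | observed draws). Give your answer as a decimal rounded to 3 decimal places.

0.246

The likelihood of the observed sequence under each hypothesis: P(data | urn A) = (4/8)(4/8)(4/8)(4/8)(4/8) = 0.03125; P(data | urn B) = (1/10)(9/10)(1/10)(1/10)(9/10) = 0.00081; P(data | urn C) = (7/8)(1/8)(7/8)(7/8)(1/8) = 0.010468.
Multiplying each by its prior: 1/3 · 0.03125 = 0.010417, 1/3 · 0.00081 = 0.00027, 1/3 · 0.010468 = 0.0034892; summing to 0.014176.
So P(urn C | data) = (0.0034892) / (0.014176) = 0.24614.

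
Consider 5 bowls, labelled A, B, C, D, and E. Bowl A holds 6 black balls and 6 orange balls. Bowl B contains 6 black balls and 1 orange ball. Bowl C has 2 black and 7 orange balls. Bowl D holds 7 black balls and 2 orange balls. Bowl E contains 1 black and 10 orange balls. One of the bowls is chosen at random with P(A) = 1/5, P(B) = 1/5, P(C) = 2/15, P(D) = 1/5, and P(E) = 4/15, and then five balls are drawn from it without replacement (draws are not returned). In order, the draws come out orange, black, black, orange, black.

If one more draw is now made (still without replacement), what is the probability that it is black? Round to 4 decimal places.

Compute the likelihood of the observed sequence for each case: P(data | bowl A) = (6/12)(6/11)(5/10)(5/9)(4/8) = 5/132; P(data | bowl B) = (1/7)(6/6)(5/5)(0/4) = 0; P(data | bowl C) = (7/9)(2/8)(1/7)(6/6)(0/5) = 0; P(data | bowl D) = (2/9)(7/8)(6/7)(1/6)(5/5) = 1/36; P(data | bowl E) = (10/11)(1/10)(0/9) = 0.
The prior-weighted likelihoods are 1/5 · 5/132 = 1/132, 1/5 · 0 = 0, 2/15 · 0 = 0, 1/5 · 1/36 = 1/180, 4/15 · 0 = 0; with total 13/990.
The posterior is then P(bowl A | data) = 15/26, P(bowl B | data) = 0, P(bowl C | data) = 0, P(bowl D | data) = 11/26, P(bowl E | data) = 0.
The predictive probability is P(black next | data) = (3/7)(15/26) + (1)(11/26) = 61/91.

0.6703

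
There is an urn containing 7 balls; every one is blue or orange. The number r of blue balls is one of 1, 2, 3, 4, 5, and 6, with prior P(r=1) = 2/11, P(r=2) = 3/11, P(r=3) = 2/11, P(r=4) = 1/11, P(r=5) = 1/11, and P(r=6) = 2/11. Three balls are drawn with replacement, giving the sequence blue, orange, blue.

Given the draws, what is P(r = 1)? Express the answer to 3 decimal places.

Under each hypothesis, the probability of the observed sequence is: P(data | r = 1) = (1/7)(6/7)(1/7) = 0.017493; P(data | r = 2) = (2/7)(5/7)(2/7) = 0.058309; P(data | r = 3) = (3/7)(4/7)(3/7) = 0.10496; P(data | r = 4) = (4/7)(3/7)(4/7) = 0.13994; P(data | r = 5) = (5/7)(2/7)(5/7) = 0.14577; P(data | r = 6) = (6/7)(1/7)(6/7) = 0.10496.
Multiplying each by its prior: 2/11 · 0.017493 = 0.0031805, 3/11 · 0.058309 = 0.015902, 2/11 · 0.10496 = 0.019083, 1/11 · 0.13994 = 0.012722, 1/11 · 0.14577 = 0.013252, 2/11 · 0.10496 = 0.019083; summing to 0.083223.
Hence P(r = 1 | data) = (0.0031805) / (0.083223) = 0.038217.

0.038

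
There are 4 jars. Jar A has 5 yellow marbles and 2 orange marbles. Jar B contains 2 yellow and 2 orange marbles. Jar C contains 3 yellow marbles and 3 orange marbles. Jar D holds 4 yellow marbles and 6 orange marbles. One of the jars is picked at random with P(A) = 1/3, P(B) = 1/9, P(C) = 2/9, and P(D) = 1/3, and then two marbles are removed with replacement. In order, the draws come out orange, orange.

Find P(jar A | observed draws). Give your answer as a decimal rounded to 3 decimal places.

0.118

The likelihood of the observed sequence under each hypothesis: P(data | jar A) = (2/7)(2/7) = 0.081633; P(data | jar B) = (2/4)(2/4) = 0.25; P(data | jar C) = (3/6)(3/6) = 0.25; P(data | jar D) = (6/10)(6/10) = 0.36.
Multiplying each by its prior: 1/3 · 0.081633 = 0.027211, 1/9 · 0.25 = 0.027778, 2/9 · 0.25 = 0.055556, 1/3 · 0.36 = 0.12; these sum to 0.23054.
Therefore the posterior P(jar A | data) = (0.027211) / (0.23054) = 0.11803.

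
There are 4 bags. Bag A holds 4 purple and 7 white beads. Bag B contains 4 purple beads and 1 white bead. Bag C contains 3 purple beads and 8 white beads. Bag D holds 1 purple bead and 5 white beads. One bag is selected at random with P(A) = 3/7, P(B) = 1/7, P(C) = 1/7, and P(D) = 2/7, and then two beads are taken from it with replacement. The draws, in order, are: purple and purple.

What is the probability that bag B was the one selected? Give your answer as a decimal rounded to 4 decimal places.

The likelihood of the observed sequence under each hypothesis: P(data | bag A) = (4/11)(4/11) = 0.13223; P(data | bag B) = (4/5)(4/5) = 0.64; P(data | bag C) = (3/11)(3/11) = 0.07438; P(data | bag D) = (1/6)(1/6) = 0.027778.
The prior-weighted likelihoods are 3/7 · 0.13223 = 0.056671, 1/7 · 0.64 = 0.091429, 1/7 · 0.07438 = 0.010626, 2/7 · 0.027778 = 0.0079365; summing to 0.16666.
So P(bag B | data) = (0.091429) / (0.16666) = 0.54859.

0.5486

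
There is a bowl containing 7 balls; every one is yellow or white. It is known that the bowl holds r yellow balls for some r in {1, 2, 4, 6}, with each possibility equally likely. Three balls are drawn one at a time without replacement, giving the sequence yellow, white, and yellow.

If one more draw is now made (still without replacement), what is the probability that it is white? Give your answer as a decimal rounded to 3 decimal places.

The likelihood of the observed sequence under each hypothesis: P(data | r = 1) = (1/7)(6/6)(0/5) = 0; P(data | r = 2) = (2/7)(5/6)(1/5) = 1/21; P(data | r = 4) = (4/7)(3/6)(3/5) = 6/35; P(data | r = 6) = (6/7)(1/6)(5/5) = 1/7.
The prior-weighted likelihoods are 1/4 · 0 = 0, 1/4 · 1/21 = 1/84, 1/4 · 6/35 = 3/70, 1/4 · 1/7 = 1/28; with total 19/210.
The posterior is then P(r = 1 | data) = 0, P(r = 2 | data) = 5/38, P(r = 4 | data) = 9/19, P(r = 6 | data) = 15/38.
So P(white next | data) = Σ P(white next | H) P(H | data) = (1)(5/38) + (1/2)(9/19) + (0)(15/38) = 7/19.

0.368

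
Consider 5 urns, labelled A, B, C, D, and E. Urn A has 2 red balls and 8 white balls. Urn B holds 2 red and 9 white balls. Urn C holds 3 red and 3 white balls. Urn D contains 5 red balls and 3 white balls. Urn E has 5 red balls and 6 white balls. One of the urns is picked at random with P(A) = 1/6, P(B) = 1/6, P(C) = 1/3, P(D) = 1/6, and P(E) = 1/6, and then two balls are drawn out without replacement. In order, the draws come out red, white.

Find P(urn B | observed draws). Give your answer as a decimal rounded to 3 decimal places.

0.110

The likelihood of the observed sequence under each hypothesis: P(data | urn A) = (2/10)(8/9) = 0.17778; P(data | urn B) = (2/11)(9/10) = 0.16364; P(data | urn C) = (3/6)(3/5) = 0.3; P(data | urn D) = (5/8)(3/7) = 0.26786; P(data | urn E) = (5/11)(6/10) = 0.27273.
Weighting by the prior gives 1/6 · 0.17778 = 0.02963, 1/6 · 0.16364 = 0.027273, 1/3 · 0.3 = 0.1, 1/6 · 0.26786 = 0.044643, 1/6 · 0.27273 = 0.045455; summing to 0.247.
Therefore the posterior P(urn B | data) = (0.027273) / (0.247) = 0.11042.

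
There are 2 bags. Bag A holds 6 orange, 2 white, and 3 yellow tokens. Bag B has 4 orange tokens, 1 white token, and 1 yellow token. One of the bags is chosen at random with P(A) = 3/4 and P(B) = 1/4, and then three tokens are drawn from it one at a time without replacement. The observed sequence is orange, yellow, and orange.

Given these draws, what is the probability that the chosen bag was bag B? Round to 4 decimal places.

Compute the likelihood of the observed sequence for each case: P(data | bag A) = (6/11)(3/10)(5/9) = 1/11; P(data | bag B) = (4/6)(1/5)(3/4) = 1/10.
Multiplying each by its prior: 3/4 · 1/11 = 3/44, 1/4 · 1/10 = 1/40; with total 41/440.
So P(bag B | data) = (1/40) / (41/440) = 11/41.

0.2683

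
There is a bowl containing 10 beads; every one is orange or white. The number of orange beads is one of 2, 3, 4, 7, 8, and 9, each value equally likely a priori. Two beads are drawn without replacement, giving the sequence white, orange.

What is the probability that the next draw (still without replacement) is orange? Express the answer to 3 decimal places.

0.514

The likelihood of the observed sequence under each hypothesis: P(data | r = 2) = (8/10)(2/9) = 8/45; P(data | r = 3) = (7/10)(3/9) = 7/30; P(data | r = 4) = (6/10)(4/9) = 4/15; P(data | r = 7) = (3/10)(7/9) = 7/30; P(data | r = 8) = (2/10)(8/9) = 8/45; P(data | r = 9) = (1/10)(9/9) = 1/10.
Multiplying each by its prior: 1/6 · 8/45 = 4/135, 1/6 · 7/30 = 7/180, 1/6 · 4/15 = 2/45, 1/6 · 7/30 = 7/180, 1/6 · 8/45 = 4/135, 1/6 · 1/10 = 1/60; these sum to 107/540.
Normalising, the posterior is P(r = 2 | data) = 16/107, P(r = 3 | data) = 21/107, P(r = 4 | data) = 24/107, P(r = 7 | data) = 21/107, P(r = 8 | data) = 16/107, P(r = 9 | data) = 9/107.
Averaging over the posterior, P(orange next | data) = (1/8)(16/107) + (1/4)(21/107) + (3/8)(24/107) + (3/4)(21/107) + (7/8)(16/107) + (1)(9/107) = 55/107.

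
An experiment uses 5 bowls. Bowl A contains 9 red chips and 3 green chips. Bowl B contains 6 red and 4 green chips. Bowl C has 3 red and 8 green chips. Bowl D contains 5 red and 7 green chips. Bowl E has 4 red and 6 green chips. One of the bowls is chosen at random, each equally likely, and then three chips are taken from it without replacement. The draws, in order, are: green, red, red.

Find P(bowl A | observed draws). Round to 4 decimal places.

For each hypothesis, P(data | H) works out to: P(data | bowl A) = (3/12)(9/11)(8/10) = 0.16364; P(data | bowl B) = (4/10)(6/9)(5/8) = 0.16667; P(data | bowl C) = (8/11)(3/10)(2/9) = 0.048485; P(data | bowl D) = (7/12)(5/11)(4/10) = 0.10606; P(data | bowl E) = (6/10)(4/9)(3/8) = 0.1.
Multiplying each by its prior: 1/5 · 0.16364 = 0.032727, 1/5 · 0.16667 = 0.033333, 1/5 · 0.048485 = 0.009697, 1/5 · 0.10606 = 0.021212, 1/5 · 0.1 = 0.02; with total 0.11697.
By Bayes' rule, P(bowl A | data) = (0.032727) / (0.11697) = 0.27979.

0.2798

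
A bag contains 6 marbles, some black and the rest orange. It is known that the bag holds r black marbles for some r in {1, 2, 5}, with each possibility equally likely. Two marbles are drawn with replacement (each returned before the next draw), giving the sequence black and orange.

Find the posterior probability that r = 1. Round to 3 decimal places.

0.278

The likelihood of the observed sequence under each hypothesis: P(data | r = 1) = (1/6)(5/6) = 5/36; P(data | r = 2) = (2/6)(4/6) = 2/9; P(data | r = 5) = (5/6)(1/6) = 5/36.
Weighting by the prior gives 1/3 · 5/36 = 5/108, 1/3 · 2/9 = 2/27, 1/3 · 5/36 = 5/108; these sum to 1/6.
Therefore the posterior P(r = 1 | data) = (5/108) / (1/6) = 5/18.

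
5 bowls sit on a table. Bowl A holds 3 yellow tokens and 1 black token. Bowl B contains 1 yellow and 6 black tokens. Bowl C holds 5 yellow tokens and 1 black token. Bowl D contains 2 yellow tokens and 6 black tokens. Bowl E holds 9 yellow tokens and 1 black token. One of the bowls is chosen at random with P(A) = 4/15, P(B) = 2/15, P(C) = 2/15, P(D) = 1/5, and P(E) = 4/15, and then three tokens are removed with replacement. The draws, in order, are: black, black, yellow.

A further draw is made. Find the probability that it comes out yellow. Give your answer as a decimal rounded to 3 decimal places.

The likelihood of the observed sequence under each hypothesis: P(data | bowl A) = (1/4)(1/4)(3/4) = 0.046875; P(data | bowl B) = (6/7)(6/7)(1/7) = 0.10496; P(data | bowl C) = (1/6)(1/6)(5/6) = 0.023148; P(data | bowl D) = (6/8)(6/8)(2/8) = 0.14062; P(data | bowl E) = (1/10)(1/10)(9/10) = 0.009.
Weighting by the prior gives 4/15 · 0.046875 = 0.0125, 2/15 · 0.10496 = 0.013994, 2/15 · 0.023148 = 0.0030864, 1/5 · 0.14062 = 0.028125, 4/15 · 0.009 = 0.0024; with total 0.060106.
Dividing through by the total gives posterior P(bowl A | data) = 0.20797, P(bowl B | data) = 0.23283, P(bowl C | data) = 0.05135, P(bowl D | data) = 0.46793, P(bowl E | data) = 0.03993.
So P(yellow next | data) = Σ P(yellow next | H) P(H | data) = (3/4)(0.20797) + (1/7)(0.23283) + (5/6)(0.05135) + (1/4)(0.46793) + (9/10)(0.03993) = 0.38495.

0.385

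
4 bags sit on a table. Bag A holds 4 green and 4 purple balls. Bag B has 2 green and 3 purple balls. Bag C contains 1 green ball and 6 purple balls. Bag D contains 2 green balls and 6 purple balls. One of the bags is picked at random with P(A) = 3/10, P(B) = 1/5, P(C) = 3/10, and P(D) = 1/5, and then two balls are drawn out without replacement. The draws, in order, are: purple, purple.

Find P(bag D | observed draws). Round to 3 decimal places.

0.240

Under each hypothesis, the probability of the observed sequence is: P(data | bag A) = (4/8)(3/7) = 3/14; P(data | bag B) = (3/5)(2/4) = 3/10; P(data | bag C) = (6/7)(5/6) = 5/7; P(data | bag D) = (6/8)(5/7) = 15/28.
Multiplying each by its prior: 3/10 · 3/14 = 9/140, 1/5 · 3/10 = 3/50, 3/10 · 5/7 = 3/14, 1/5 · 15/28 = 3/28; summing to 78/175.
So P(bag D | data) = (3/28) / (78/175) = 25/104.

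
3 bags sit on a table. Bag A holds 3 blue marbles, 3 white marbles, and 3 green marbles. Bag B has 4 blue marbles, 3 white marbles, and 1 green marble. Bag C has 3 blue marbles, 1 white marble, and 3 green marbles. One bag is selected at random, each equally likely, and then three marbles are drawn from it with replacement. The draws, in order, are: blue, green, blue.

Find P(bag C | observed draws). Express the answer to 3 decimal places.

Compute the likelihood of the observed sequence for each case: P(data | bag A) = (3/9)(3/9)(3/9) = 0.037037; P(data | bag B) = (4/8)(1/8)(4/8) = 0.03125; P(data | bag C) = (3/7)(3/7)(3/7) = 0.078717.
The prior-weighted likelihoods are 1/3 · 0.037037 = 0.012346, 1/3 · 0.03125 = 0.010417, 1/3 · 0.078717 = 0.026239; these sum to 0.049001.
So P(bag C | data) = (0.026239) / (0.049001) = 0.53548.

0.535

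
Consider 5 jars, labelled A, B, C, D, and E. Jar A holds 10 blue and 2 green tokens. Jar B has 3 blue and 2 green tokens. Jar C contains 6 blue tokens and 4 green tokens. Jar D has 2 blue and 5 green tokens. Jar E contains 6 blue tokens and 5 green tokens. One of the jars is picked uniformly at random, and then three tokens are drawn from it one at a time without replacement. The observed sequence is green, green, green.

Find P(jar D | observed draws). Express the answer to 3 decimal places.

0.753

Under each hypothesis, the probability of the observed sequence is: P(data | jar A) = (2/12)(1/11)(0/10) = 0; P(data | jar B) = (2/5)(1/4)(0/3) = 0; P(data | jar C) = (4/10)(3/9)(2/8) = 0.033333; P(data | jar D) = (5/7)(4/6)(3/5) = 0.28571; P(data | jar E) = (5/11)(4/10)(3/9) = 0.060606.
Weighting by the prior gives 1/5 · 0 = 0, 1/5 · 0 = 0, 1/5 · 0.033333 = 0.0066667, 1/5 · 0.28571 = 0.057143, 1/5 · 0.060606 = 0.012121; these sum to 0.075931.
By Bayes' rule, P(jar D | data) = (0.057143) / (0.075931) = 0.75257.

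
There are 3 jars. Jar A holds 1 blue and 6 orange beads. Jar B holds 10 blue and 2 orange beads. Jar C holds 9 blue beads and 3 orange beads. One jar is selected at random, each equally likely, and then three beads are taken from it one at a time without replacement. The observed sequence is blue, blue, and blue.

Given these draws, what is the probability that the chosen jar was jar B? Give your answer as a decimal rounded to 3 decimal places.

0.588

Under each hypothesis, the probability of the observed sequence is: P(data | jar A) = (1/7)(0/6) = 0; P(data | jar B) = (10/12)(9/11)(8/10) = 6/11; P(data | jar C) = (9/12)(8/11)(7/10) = 21/55.
Multiplying each by its prior: 1/3 · 0 = 0, 1/3 · 6/11 = 2/11, 1/3 · 21/55 = 7/55; with total 17/55.
By Bayes' rule, P(jar B | data) = (2/11) / (17/55) = 10/17.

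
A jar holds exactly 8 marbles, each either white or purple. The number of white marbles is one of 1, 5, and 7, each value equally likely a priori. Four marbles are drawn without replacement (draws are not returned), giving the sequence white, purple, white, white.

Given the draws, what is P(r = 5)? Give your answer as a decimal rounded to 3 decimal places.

0.462

Under each hypothesis, the probability of the observed sequence is: P(data | r = 1) = (1/8)(7/7)(0/6) = 0; P(data | r = 5) = (5/8)(3/7)(4/6)(3/5) = 3/28; P(data | r = 7) = (7/8)(1/7)(6/6)(5/5) = 1/8.
Multiplying each by its prior: 1/3 · 0 = 0, 1/3 · 3/28 = 1/28, 1/3 · 1/8 = 1/24; with total 13/168.
By Bayes' rule, P(r = 5 | data) = (1/28) / (13/168) = 6/13.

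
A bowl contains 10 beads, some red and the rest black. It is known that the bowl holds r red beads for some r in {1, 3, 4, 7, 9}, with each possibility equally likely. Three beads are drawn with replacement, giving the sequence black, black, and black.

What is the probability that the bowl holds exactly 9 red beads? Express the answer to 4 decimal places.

0.0008

Compute the likelihood of the observed sequence for each case: P(data | r = 1) = (9/10)(9/10)(9/10) = 0.729; P(data | r = 3) = (7/10)(7/10)(7/10) = 0.343; P(data | r = 4) = (6/10)(6/10)(6/10) = 0.216; P(data | r = 7) = (3/10)(3/10)(3/10) = 0.027; P(data | r = 9) = (1/10)(1/10)(1/10) = 0.001.
The prior-weighted likelihoods are 1/5 · 0.729 = 0.1458, 1/5 · 0.343 = 0.0686, 1/5 · 0.216 = 0.0432, 1/5 · 0.027 = 0.0054, 1/5 · 0.001 = 0.0002; these sum to 0.2632.
By Bayes' rule, P(r = 9 | data) = (0.0002) / (0.2632) = 0.00075988.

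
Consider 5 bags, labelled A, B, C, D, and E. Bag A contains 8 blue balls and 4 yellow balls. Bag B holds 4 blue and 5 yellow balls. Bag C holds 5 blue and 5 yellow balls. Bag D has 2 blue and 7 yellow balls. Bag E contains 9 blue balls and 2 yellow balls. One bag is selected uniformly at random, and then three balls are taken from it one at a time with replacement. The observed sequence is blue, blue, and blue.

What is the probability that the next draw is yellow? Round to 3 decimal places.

0.298

Under each hypothesis, the probability of the observed sequence is: P(data | bag A) = (8/12)(8/12)(8/12) = 0.2963; P(data | bag B) = (4/9)(4/9)(4/9) = 0.087791; P(data | bag C) = (5/10)(5/10)(5/10) = 0.125; P(data | bag D) = (2/9)(2/9)(2/9) = 0.010974; P(data | bag E) = (9/11)(9/11)(9/11) = 0.54771.
The prior-weighted likelihoods are 1/5 · 0.2963 = 0.059259, 1/5 · 0.087791 = 0.017558, 1/5 · 0.125 = 0.025, 1/5 · 0.010974 = 0.0021948, 1/5 · 0.54771 = 0.10954; with total 0.21355.
The posterior is then P(bag A | data) = 0.27749, P(bag B | data) = 0.082219, P(bag C | data) = 0.11707, P(bag D | data) = 0.010277, P(bag E | data) = 0.51295.
The predictive probability is P(yellow next | data) = (1/3)(0.27749) + (5/9)(0.082219) + (1/2)(0.11707) + (7/9)(0.010277) + (2/11)(0.51295) = 0.29796.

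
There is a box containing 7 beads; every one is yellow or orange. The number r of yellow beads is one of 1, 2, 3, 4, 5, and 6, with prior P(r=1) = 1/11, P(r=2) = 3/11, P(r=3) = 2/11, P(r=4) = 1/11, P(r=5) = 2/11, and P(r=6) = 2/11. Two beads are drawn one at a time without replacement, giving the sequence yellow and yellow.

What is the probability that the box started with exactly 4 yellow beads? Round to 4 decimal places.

0.0923

For each hypothesis, P(data | H) works out to: P(data | r = 1) = (1/7)(0/6) = 0; P(data | r = 2) = (2/7)(1/6) = 1/21; P(data | r = 3) = (3/7)(2/6) = 1/7; P(data | r = 4) = (4/7)(3/6) = 2/7; P(data | r = 5) = (5/7)(4/6) = 10/21; P(data | r = 6) = (6/7)(5/6) = 5/7.
Weighting by the prior gives 1/11 · 0 = 0, 3/11 · 1/21 = 1/77, 2/11 · 1/7 = 2/77, 1/11 · 2/7 = 2/77, 2/11 · 10/21 = 20/231, 2/11 · 5/7 = 10/77; summing to 65/231.
So P(r = 4 | data) = (2/77) / (65/231) = 6/65.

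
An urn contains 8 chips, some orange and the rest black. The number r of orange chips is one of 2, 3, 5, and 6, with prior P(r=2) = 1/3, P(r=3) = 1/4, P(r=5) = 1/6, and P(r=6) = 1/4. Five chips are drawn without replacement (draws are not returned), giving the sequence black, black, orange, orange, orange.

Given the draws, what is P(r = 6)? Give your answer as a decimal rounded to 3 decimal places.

The likelihood of the observed sequence under each hypothesis: P(data | r = 2) = (6/8)(5/7)(2/6)(1/5)(0/4) = 0; P(data | r = 3) = (5/8)(4/7)(3/6)(2/5)(1/4) = 1/56; P(data | r = 5) = (3/8)(2/7)(5/6)(4/5)(3/4) = 3/56; P(data | r = 6) = (2/8)(1/7)(6/6)(5/5)(4/4) = 1/28.
Weighting by the prior gives 1/3 · 0 = 0, 1/4 · 1/56 = 1/224, 1/6 · 3/56 = 1/112, 1/4 · 1/28 = 1/112; summing to 5/224.
Hence P(r = 6 | data) = (1/112) / (5/224) = 2/5.

0.400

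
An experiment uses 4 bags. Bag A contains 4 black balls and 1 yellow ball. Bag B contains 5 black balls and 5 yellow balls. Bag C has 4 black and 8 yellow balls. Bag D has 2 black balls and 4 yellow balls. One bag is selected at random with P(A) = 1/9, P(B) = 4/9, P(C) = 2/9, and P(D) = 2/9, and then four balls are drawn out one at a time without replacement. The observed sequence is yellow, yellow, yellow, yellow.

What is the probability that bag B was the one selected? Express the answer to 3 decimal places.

The likelihood of the observed sequence under each hypothesis: P(data | bag A) = (1/5)(0/4) = 0; P(data | bag B) = (5/10)(4/9)(3/8)(2/7) = 0.02381; P(data | bag C) = (8/12)(7/11)(6/10)(5/9) = 0.14141; P(data | bag D) = (4/6)(3/5)(2/4)(1/3) = 0.066667.
Weighting by the prior gives 1/9 · 0 = 0, 4/9 · 0.02381 = 0.010582, 2/9 · 0.14141 = 0.031425, 2/9 · 0.066667 = 0.014815; with total 0.056822.
Hence P(bag B | data) = (0.010582) / (0.056822) = 0.18623.

0.186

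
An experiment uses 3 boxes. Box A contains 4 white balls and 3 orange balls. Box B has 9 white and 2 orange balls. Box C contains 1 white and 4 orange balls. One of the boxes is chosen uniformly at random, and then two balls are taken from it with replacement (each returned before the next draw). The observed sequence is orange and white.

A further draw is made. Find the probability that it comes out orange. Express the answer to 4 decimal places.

0.4696

Under each hypothesis, the probability of the observed sequence is: P(data | box A) = (3/7)(4/7) = 0.2449; P(data | box B) = (2/11)(9/11) = 0.14876; P(data | box C) = (4/5)(1/5) = 0.16.
Multiplying each by its prior: 1/3 · 0.2449 = 0.081633, 1/3 · 0.14876 = 0.049587, 1/3 · 0.16 = 0.053333; these sum to 0.18455.
The posterior is then P(box A | data) = 0.44233, P(box B | data) = 0.26869, P(box C | data) = 0.28899.
The predictive probability is P(orange next | data) = (3/7)(0.44233) + (2/11)(0.26869) + (4/5)(0.28899) = 0.46961.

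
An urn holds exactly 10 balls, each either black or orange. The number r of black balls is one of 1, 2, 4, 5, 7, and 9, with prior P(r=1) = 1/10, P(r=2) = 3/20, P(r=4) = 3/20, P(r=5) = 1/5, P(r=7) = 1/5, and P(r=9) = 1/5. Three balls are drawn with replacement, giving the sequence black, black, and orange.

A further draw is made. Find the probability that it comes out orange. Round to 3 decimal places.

For each hypothesis, P(data | H) works out to: P(data | r = 1) = (1/10)(1/10)(9/10) = 0.009; P(data | r = 2) = (2/10)(2/10)(8/10) = 0.032; P(data | r = 4) = (4/10)(4/10)(6/10) = 0.096; P(data | r = 5) = (5/10)(5/10)(5/10) = 0.125; P(data | r = 7) = (7/10)(7/10)(3/10) = 0.147; P(data | r = 9) = (9/10)(9/10)(1/10) = 0.081.
Multiplying each by its prior: 1/10 · 0.009 = 0.0009, 3/20 · 0.032 = 0.0048, 3/20 · 0.096 = 0.0144, 1/5 · 0.125 = 0.025, 1/5 · 0.147 = 0.0294, 1/5 · 0.081 = 0.0162; with total 0.0907.
The posterior is then P(r = 1 | data) = 0.0099228, P(r = 2 | data) = 0.052922, P(r = 4 | data) = 0.15877, P(r = 5 | data) = 0.27563, P(r = 7 | data) = 0.32415, P(r = 9 | data) = 0.17861.
So P(orange next | data) = Σ P(orange next | H) P(H | data) = (9/10)(0.0099228) + (4/5)(0.052922) + (3/5)(0.15877) + (1/2)(0.27563) + (3/10)(0.32415) + (1/10)(0.17861) = 0.39945.

0.399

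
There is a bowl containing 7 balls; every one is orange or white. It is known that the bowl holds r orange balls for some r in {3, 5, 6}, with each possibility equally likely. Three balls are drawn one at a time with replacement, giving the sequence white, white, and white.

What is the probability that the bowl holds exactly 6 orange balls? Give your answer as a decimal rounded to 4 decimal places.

For each hypothesis, P(data | H) works out to: P(data | r = 3) = (4/7)(4/7)(4/7) = 0.18659; P(data | r = 5) = (2/7)(2/7)(2/7) = 0.023324; P(data | r = 6) = (1/7)(1/7)(1/7) = 0.0029155.
The prior-weighted likelihoods are 1/3 · 0.18659 = 0.062196, 1/3 · 0.023324 = 0.0077745, 1/3 · 0.0029155 = 0.00097182; with total 0.070943.
So P(r = 6 | data) = (0.00097182) / (0.070943) = 0.013699.

0.0137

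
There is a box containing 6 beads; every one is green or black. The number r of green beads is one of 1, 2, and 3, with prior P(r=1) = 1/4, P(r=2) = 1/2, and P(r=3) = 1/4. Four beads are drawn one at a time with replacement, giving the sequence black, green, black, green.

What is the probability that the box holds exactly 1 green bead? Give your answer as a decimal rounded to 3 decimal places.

Under each hypothesis, the probability of the observed sequence is: P(data | r = 1) = (5/6)(1/6)(5/6)(1/6) = 0.01929; P(data | r = 2) = (4/6)(2/6)(4/6)(2/6) = 0.049383; P(data | r = 3) = (3/6)(3/6)(3/6)(3/6) = 0.0625.
The prior-weighted likelihoods are 1/4 · 0.01929 = 0.0048225, 1/2 · 0.049383 = 0.024691, 1/4 · 0.0625 = 0.015625; with total 0.045139.
So P(r = 1 | data) = (0.0048225) / (0.045139) = 0.10684.

0.107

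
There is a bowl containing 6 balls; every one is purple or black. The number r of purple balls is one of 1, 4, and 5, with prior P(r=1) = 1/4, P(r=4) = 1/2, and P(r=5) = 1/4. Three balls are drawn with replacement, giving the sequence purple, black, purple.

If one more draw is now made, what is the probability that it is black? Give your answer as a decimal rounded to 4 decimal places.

0.3156

Under each hypothesis, the probability of the observed sequence is: P(data | r = 1) = (1/6)(5/6)(1/6) = 5/216; P(data | r = 4) = (4/6)(2/6)(4/6) = 4/27; P(data | r = 5) = (5/6)(1/6)(5/6) = 25/216.
Multiplying each by its prior: 1/4 · 5/216 = 5/864, 1/2 · 4/27 = 2/27, 1/4 · 25/216 = 25/864; these sum to 47/432.
Normalising, the posterior is P(r = 1 | data) = 5/94, P(r = 4 | data) = 32/47, P(r = 5 | data) = 25/94.
Averaging over the posterior, P(black next | data) = (5/6)(5/94) + (1/3)(32/47) + (1/6)(25/94) = 89/282.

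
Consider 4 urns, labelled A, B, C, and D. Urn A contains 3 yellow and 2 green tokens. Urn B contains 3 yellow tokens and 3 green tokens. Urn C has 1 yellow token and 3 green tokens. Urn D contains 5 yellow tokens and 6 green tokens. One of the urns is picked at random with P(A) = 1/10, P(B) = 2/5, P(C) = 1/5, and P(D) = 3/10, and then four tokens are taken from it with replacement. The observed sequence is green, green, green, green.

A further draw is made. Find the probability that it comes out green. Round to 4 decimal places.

0.6429

Compute the likelihood of the observed sequence for each case: P(data | urn A) = (2/5)(2/5)(2/5)(2/5) = 0.0256; P(data | urn B) = (3/6)(3/6)(3/6)(3/6) = 0.0625; P(data | urn C) = (3/4)(3/4)(3/4)(3/4) = 0.31641; P(data | urn D) = (6/11)(6/11)(6/11)(6/11) = 0.088519.
Multiplying each by its prior: 1/10 · 0.0256 = 0.00256, 2/5 · 0.0625 = 0.025, 1/5 · 0.31641 = 0.063281, 3/10 · 0.088519 = 0.026556; with total 0.1174.
Normalising, the posterior is P(urn A | data) = 0.021806, P(urn B | data) = 0.21295, P(urn C | data) = 0.53904, P(urn D | data) = 0.2262.
Averaging over the posterior, P(green next | data) = (2/5)(0.021806) + (1/2)(0.21295) + (3/4)(0.53904) + (6/11)(0.2262) = 0.64286.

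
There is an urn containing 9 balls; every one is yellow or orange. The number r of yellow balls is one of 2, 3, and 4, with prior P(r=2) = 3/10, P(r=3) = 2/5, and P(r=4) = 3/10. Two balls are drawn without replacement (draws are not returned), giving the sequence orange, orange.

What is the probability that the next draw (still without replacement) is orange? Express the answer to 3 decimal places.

0.602

The likelihood of the observed sequence under each hypothesis: P(data | r = 2) = (7/9)(6/8) = 7/12; P(data | r = 3) = (6/9)(5/8) = 5/12; P(data | r = 4) = (5/9)(4/8) = 5/18.
Weighting by the prior gives 3/10 · 7/12 = 7/40, 2/5 · 5/12 = 1/6, 3/10 · 5/18 = 1/12; with total 17/40.
The posterior is then P(r = 2 | data) = 7/17, P(r = 3 | data) = 20/51, P(r = 4 | data) = 10/51.
The predictive probability is P(orange next | data) = (5/7)(7/17) + (4/7)(20/51) + (3/7)(10/51) = 215/357.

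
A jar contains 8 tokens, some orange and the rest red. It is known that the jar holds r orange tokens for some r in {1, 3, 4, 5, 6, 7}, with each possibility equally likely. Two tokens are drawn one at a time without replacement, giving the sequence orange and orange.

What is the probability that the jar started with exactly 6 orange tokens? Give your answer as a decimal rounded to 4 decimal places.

0.2727

For each hypothesis, P(data | H) works out to: P(data | r = 1) = (1/8)(0/7) = 0; P(data | r = 3) = (3/8)(2/7) = 3/28; P(data | r = 4) = (4/8)(3/7) = 3/14; P(data | r = 5) = (5/8)(4/7) = 5/14; P(data | r = 6) = (6/8)(5/7) = 15/28; P(data | r = 7) = (7/8)(6/7) = 3/4.
Multiplying each by its prior: 1/6 · 0 = 0, 1/6 · 3/28 = 1/56, 1/6 · 3/14 = 1/28, 1/6 · 5/14 = 5/84, 1/6 · 15/28 = 5/56, 1/6 · 3/4 = 1/8; with total 55/168.
Hence P(r = 6 | data) = (5/56) / (55/168) = 3/11.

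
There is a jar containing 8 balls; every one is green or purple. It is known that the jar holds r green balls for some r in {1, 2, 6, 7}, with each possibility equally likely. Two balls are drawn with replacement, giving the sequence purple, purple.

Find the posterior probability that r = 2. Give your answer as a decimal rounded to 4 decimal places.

Compute the likelihood of the observed sequence for each case: P(data | r = 1) = (7/8)(7/8) = 49/64; P(data | r = 2) = (6/8)(6/8) = 9/16; P(data | r = 6) = (2/8)(2/8) = 1/16; P(data | r = 7) = (1/8)(1/8) = 1/64.
Multiplying each by its prior: 1/4 · 49/64 = 49/256, 1/4 · 9/16 = 9/64, 1/4 · 1/16 = 1/64, 1/4 · 1/64 = 1/256; with total 45/128.
So P(r = 2 | data) = (9/64) / (45/128) = 2/5.

0.4000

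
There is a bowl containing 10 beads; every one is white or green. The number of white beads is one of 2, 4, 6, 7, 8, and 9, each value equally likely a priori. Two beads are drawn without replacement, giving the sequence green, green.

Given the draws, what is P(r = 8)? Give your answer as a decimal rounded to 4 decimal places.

0.0189

For each hypothesis, P(data | H) works out to: P(data | r = 2) = (8/10)(7/9) = 28/45; P(data | r = 4) = (6/10)(5/9) = 1/3; P(data | r = 6) = (4/10)(3/9) = 2/15; P(data | r = 7) = (3/10)(2/9) = 1/15; P(data | r = 8) = (2/10)(1/9) = 1/45; P(data | r = 9) = (1/10)(0/9) = 0.
Weighting by the prior gives 1/6 · 28/45 = 14/135, 1/6 · 1/3 = 1/18, 1/6 · 2/15 = 1/45, 1/6 · 1/15 = 1/90, 1/6 · 1/45 = 1/270, 1/6 · 0 = 0; with total 53/270.
By Bayes' rule, P(r = 8 | data) = (1/270) / (53/270) = 1/53.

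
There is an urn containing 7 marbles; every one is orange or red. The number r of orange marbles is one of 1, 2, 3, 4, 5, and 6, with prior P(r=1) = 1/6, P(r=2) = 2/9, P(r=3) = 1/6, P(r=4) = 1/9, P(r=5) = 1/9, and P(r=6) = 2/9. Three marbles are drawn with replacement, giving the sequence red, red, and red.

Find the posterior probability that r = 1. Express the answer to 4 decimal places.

Compute the likelihood of the observed sequence for each case: P(data | r = 1) = (6/7)(6/7)(6/7) = 0.62974; P(data | r = 2) = (5/7)(5/7)(5/7) = 0.36443; P(data | r = 3) = (4/7)(4/7)(4/7) = 0.18659; P(data | r = 4) = (3/7)(3/7)(3/7) = 0.078717; P(data | r = 5) = (2/7)(2/7)(2/7) = 0.023324; P(data | r = 6) = (1/7)(1/7)(1/7) = 0.0029155.
The prior-weighted likelihoods are 1/6 · 0.62974 = 0.10496, 2/9 · 0.36443 = 0.080985, 1/6 · 0.18659 = 0.031098, 1/9 · 0.078717 = 0.0087464, 1/9 · 0.023324 = 0.0025915, 2/9 · 0.0029155 = 0.00064788; with total 0.22902.
Therefore the posterior P(r = 1 | data) = (0.10496) / (0.22902) = 0.45827.

0.4583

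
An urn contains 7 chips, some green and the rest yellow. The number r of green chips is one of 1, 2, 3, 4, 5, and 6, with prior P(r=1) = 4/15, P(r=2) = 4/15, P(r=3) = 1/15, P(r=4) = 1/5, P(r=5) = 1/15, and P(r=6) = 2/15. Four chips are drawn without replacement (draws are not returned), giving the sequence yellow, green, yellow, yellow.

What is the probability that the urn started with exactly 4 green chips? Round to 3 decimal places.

The likelihood of the observed sequence under each hypothesis: P(data | r = 1) = (6/7)(1/6)(5/5)(4/4) = 1/7; P(data | r = 2) = (5/7)(2/6)(4/5)(3/4) = 1/7; P(data | r = 3) = (4/7)(3/6)(3/5)(2/4) = 3/35; P(data | r = 4) = (3/7)(4/6)(2/5)(1/4) = 1/35; P(data | r = 5) = (2/7)(5/6)(1/5)(0/4) = 0; P(data | r = 6) = (1/7)(6/6)(0/5) = 0.
Multiplying each by its prior: 4/15 · 1/7 = 4/105, 4/15 · 1/7 = 4/105, 1/15 · 3/35 = 1/175, 1/5 · 1/35 = 1/175, 1/15 · 0 = 0, 2/15 · 0 = 0; summing to 46/525.
Hence P(r = 4 | data) = (1/175) / (46/525) = 3/46.

0.065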